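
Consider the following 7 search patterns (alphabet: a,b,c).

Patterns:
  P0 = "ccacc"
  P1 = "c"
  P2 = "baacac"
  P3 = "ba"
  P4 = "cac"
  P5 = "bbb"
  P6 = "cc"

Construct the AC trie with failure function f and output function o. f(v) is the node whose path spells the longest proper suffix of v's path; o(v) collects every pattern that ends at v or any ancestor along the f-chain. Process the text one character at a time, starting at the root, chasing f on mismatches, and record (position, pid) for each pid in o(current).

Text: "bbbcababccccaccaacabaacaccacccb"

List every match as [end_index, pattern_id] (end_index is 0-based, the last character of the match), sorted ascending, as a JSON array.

Build automaton:
Trie nodes:
  n0 'ε': b→6 c→1
  n1 'c': a→12 c→2  [P1 ends]
  n2 'cc': a→3  [P6 ends]
  n3 'cca': c→4
  n4 'ccac': c→5
  n5 'ccacc': ·  [P0 ends]
  n6 'b': a→7 b→14
  n7 'ba': a→8  [P3 ends]
  n8 'baa': c→9
  n9 'baac': a→10
  n10 'baaca': c→11
  n11 'baacac': ·  [P2 ends]
  n12 'ca': c→13
  n13 'cac': ·  [P4 ends]
  n14 'bb': b→15
  n15 'bbb': ·  [P5 ends]

BFS fail/out derivation:
  fail(1) 'c': from fail(0)=0 chase 'c': 0 ⇒ 0;  out={1}∪out(0)={1}
  fail(6) 'b': from fail(0)=0 chase 'b': 0 ⇒ 0;  out=∅∪out(0)=∅
  fail(2) 'cc': from fail(1)=0 chase 'c': 0 ⇒ 1;  out={6}∪out(1)={1,6}
  fail(7) 'ba': from fail(6)=0 chase 'a': 0 ⇒ 0;  out={3}∪out(0)={3}
  fail(12) 'ca': from fail(1)=0 chase 'a': 0 ⇒ 0;  out=∅∪out(0)=∅
  fail(14) 'bb': from fail(6)=0 chase 'b': 0 ⇒ 6;  out=∅∪out(6)=∅
  fail(3) 'cca': from fail(2)=1 chase 'a': 1 ⇒ 12;  out=∅∪out(12)=∅
  fail(8) 'baa': from fail(7)=0 chase 'a': 0 ⇒ 0;  out=∅∪out(0)=∅
  fail(13) 'cac': from fail(12)=0 chase 'c': 0 ⇒ 1;  out={4}∪out(1)={1,4}
  fail(15) 'bbb': from fail(14)=6 chase 'b': 6 ⇒ 14;  out={5}∪out(14)={5}
  fail(4) 'ccac': from fail(3)=12 chase 'c': 12 ⇒ 13;  out=∅∪out(13)={1,4}
  fail(9) 'baac': from fail(8)=0 chase 'c': 0 ⇒ 1;  out=∅∪out(1)={1}
  fail(5) 'ccacc': from fail(4)=13 chase 'c': 13→1 ⇒ 2;  out={0}∪out(2)={0,1,6}
  fail(10) 'baaca': from fail(9)=1 chase 'a': 1 ⇒ 12;  out=∅∪out(12)=∅
  fail(11) 'baacac': from fail(10)=12 chase 'c': 12 ⇒ 13;  out={2}∪out(13)={1,2,4}

Scan:
pos 0 'b': at 6
pos 1 'b': at 14
pos 2 'b': at 15  ** P5@[0:2]
pos 3 'c': at 1 ·f  ** P1@[3:3]
pos 4 'a': at 12
pos 5 'b': at 6 ·f
pos 6 'a': at 7  ** P3@[5:6]
pos 7 'b': at 6 ·f
pos 8 'c': at 1 ·f  ** P1@[8:8]
pos 9 'c': at 2  ** P1@[9:9],P6@[8:9]
pos 10 'c': at 2 ·f  ** P1@[10:10],P6@[9:10]
pos 11 'c': at 2 ·f  ** P1@[11:11],P6@[10:11]
pos 12 'a': at 3
pos 13 'c': at 4  ** P1@[13:13],P4@[11:13]
pos 14 'c': at 5  ** P0@[10:14],P1@[14:14],P6@[13:14]
pos 15 'a': at 3 ·f
pos 16 'a': at 0 ·f
pos 17 'c': at 1  ** P1@[17:17]
pos 18 'a': at 12
pos 19 'b': at 6 ·f
pos 20 'a': at 7  ** P3@[19:20]
pos 21 'a': at 8
pos 22 'c': at 9  ** P1@[22:22]
pos 23 'a': at 10
pos 24 'c': at 11  ** P1@[24:24],P2@[19:24],P4@[22:24]
pos 25 'c': at 2 ·f  ** P1@[25:25],P6@[24:25]
pos 26 'a': at 3
pos 27 'c': at 4  ** P1@[27:27],P4@[25:27]
pos 28 'c': at 5  ** P0@[24:28],P1@[28:28],P6@[27:28]
pos 29 'c': at 2 ·f  ** P1@[29:29],P6@[28:29]
pos 30 'b': at 6 ·f

All matches (sorted): [[2,5],[3,1],[6,3],[8,1],[9,1],[9,6],[10,1],[10,6],[11,1],[11,6],[13,1],[13,4],[14,0],[14,1],[14,6],[17,1],[20,3],[22,1],[24,1],[24,2],[24,4],[25,1],[25,6],[27,1],[27,4],[28,0],[28,1],[28,6],[29,1],[29,6]]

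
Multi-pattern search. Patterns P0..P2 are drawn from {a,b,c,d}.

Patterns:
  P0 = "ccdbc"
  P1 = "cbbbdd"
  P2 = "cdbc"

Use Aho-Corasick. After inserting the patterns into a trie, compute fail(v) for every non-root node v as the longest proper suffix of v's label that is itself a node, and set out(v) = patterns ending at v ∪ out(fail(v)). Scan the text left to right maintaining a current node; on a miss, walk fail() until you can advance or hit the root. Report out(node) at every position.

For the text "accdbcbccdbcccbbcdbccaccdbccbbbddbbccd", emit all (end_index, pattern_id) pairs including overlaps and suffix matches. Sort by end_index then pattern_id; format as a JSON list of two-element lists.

Build automaton:
Trie nodes:
  n0 'ε': c→1
  n1 'c': b→6 c→2 d→11
  n2 'cc': d→3
  n3 'ccd': b→4
  n4 'ccdb': c→5
  n5 'ccdbc': ·  [P0 ends]
  n6 'cb': b→7
  n7 'cbb': b→8
  n8 'cbbb': d→9
  n9 'cbbbd': d→10
  n10 'cbbbdd': ·  [P1 ends]
  n11 'cd': b→12
  n12 'cdb': c→13
  n13 'cdbc': ·  [P2 ends]

BFS fail/out derivation:
  fail(1) 'c': from fail(0)=0 chase 'c': 0 ⇒ 0;  out=∅∪out(0)=∅
  fail(2) 'cc': from fail(1)=0 chase 'c': 0 ⇒ 1;  out=∅∪out(1)=∅
  fail(6) 'cb': from fail(1)=0 chase 'b': 0 ⇒ 0;  out=∅∪out(0)=∅
  fail(11) 'cd': from fail(1)=0 chase 'd': 0 ⇒ 0;  out=∅∪out(0)=∅
  fail(3) 'ccd': from fail(2)=1 chase 'd': 1 ⇒ 11;  out=∅∪out(11)=∅
  fail(7) 'cbb': from fail(6)=0 chase 'b': 0 ⇒ 0;  out=∅∪out(0)=∅
  fail(12) 'cdb': from fail(11)=0 chase 'b': 0 ⇒ 0;  out=∅∪out(0)=∅
  fail(4) 'ccdb': from fail(3)=11 chase 'b': 11 ⇒ 12;  out=∅∪out(12)=∅
  fail(8) 'cbbb': from fail(7)=0 chase 'b': 0 ⇒ 0;  out=∅∪out(0)=∅
  fail(13) 'cdbc': from fail(12)=0 chase 'c': 0 ⇒ 1;  out={2}∪out(1)={2}
  fail(5) 'ccdbc': from fail(4)=12 chase 'c': 12 ⇒ 13;  out={0}∪out(13)={0,2}
  fail(9) 'cbbbd': from fail(8)=0 chase 'd': 0 ⇒ 0;  out=∅∪out(0)=∅
  fail(10) 'cbbbdd': from fail(9)=0 chase 'd': 0 ⇒ 0;  out={1}∪out(0)={1}

Text stream:
pos 0 'a': at 0
pos 1 'c': at 1
pos 2 'c': at 2
pos 3 'd': at 3
pos 4 'b': at 4
pos 5 'c': at 5  → match P0@[1:5],P2@[2:5]
pos 6 'b': at 6 (via fail)
pos 7 'c': at 1 (via fail)
pos 8 'c': at 2
pos 9 'd': at 3
pos 10 'b': at 4
pos 11 'c': at 5  → match P0@[7:11],P2@[8:11]
pos 12 'c': at 2 (via fail)
pos 13 'c': at 2 (via fail)
pos 14 'b': at 6 (via fail)
pos 15 'b': at 7
pos 16 'c': at 1 (via fail)
pos 17 'd': at 11
pos 18 'b': at 12
pos 19 'c': at 13  → match P2@[16:19]
pos 20 'c': at 2 (via fail)
pos 21 'a': at 0 (via fail)
pos 22 'c': at 1
pos 23 'c': at 2
pos 24 'd': at 3
pos 25 'b': at 4
pos 26 'c': at 5  → match P0@[22:26],P2@[23:26]
pos 27 'c': at 2 (via fail)
pos 28 'b': at 6 (via fail)
pos 29 'b': at 7
pos 30 'b': at 8
pos 31 'd': at 9
pos 32 'd': at 10  → match P1@[27:32]
pos 33 'b': at 0 (via fail)
pos 34 'b': at 0
pos 35 'c': at 1
pos 36 'c': at 2
pos 37 'd': at 3

Matches: [[5,0],[5,2],[11,0],[11,2],[19,2],[26,0],[26,2],[32,1]]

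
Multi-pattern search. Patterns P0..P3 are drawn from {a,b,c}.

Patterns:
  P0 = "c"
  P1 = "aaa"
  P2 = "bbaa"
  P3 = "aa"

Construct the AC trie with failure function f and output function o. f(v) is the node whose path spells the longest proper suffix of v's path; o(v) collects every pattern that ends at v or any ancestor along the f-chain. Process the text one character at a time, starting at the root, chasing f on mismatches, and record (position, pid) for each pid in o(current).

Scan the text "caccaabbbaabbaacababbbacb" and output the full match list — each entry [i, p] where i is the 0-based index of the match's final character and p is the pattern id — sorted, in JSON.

Build automaton:
Trie nodes:
  0='ε' goto a→2 b→5 c→1
  1='c' goto ·  [P0 ends]
  2='a' goto a→3
  3='aa' goto a→4  [P3 ends]
  4='aaa' goto ·  [P1 ends]
  5='b' goto b→6
  6='bb' goto a→7
  7='bba' goto a→8
  8='bbaa' goto ·  [P2 ends]

BFS fail/out derivation:
  n1('c'): parent n0 fail=0; on 'c' 0 → fail=0;  out {0}∪∅={0}
  n2('a'): parent n0 fail=0; on 'a' 0 → fail=0;  out ∅∪∅=∅
  n5('b'): parent n0 fail=0; on 'b' 0 → fail=0;  out ∅∪∅=∅
  n3('aa'): parent n2 fail=0; on 'a' 0 → fail=2;  out {3}∪∅={3}
  n6('bb'): parent n5 fail=0; on 'b' 0 → fail=5;  out ∅∪∅=∅
  n4('aaa'): parent n3 fail=2; on 'a' 2 → fail=3;  out {1}∪{3}={1,3}
  n7('bba'): parent n6 fail=5; on 'a' 5→0 → fail=2;  out ∅∪∅=∅
  n8('bbaa'): parent n7 fail=2; on 'a' 2 → fail=3;  out {2}∪{3}={2,3}

Scan:
[0] read 'c'  n0⇒n1  emit P0@[0:0]
[1] read 'a'  n1⇒n2 (fail-walked)
[2] read 'c'  n2⇒n1 (fail-walked)  emit P0@[2:2]
[3] read 'c'  n1⇒n1 (fail-walked)  emit P0@[3:3]
[4] read 'a'  n1⇒n2 (fail-walked)
[5] read 'a'  n2⇒n3  emit P3@[4:5]
[6] read 'b'  n3⇒n5 (fail-walked)
[7] read 'b'  n5⇒n6
[8] read 'b'  n6⇒n6 (fail-walked)
[9] read 'a'  n6⇒n7
[10] read 'a'  n7⇒n8  emit P2@[7:10],P3@[9:10]
[11] read 'b'  n8⇒n5 (fail-walked)
[12] read 'b'  n5⇒n6
[13] read 'a'  n6⇒n7
[14] read 'a'  n7⇒n8  emit P2@[11:14],P3@[13:14]
[15] read 'c'  n8⇒n1 (fail-walked)  emit P0@[15:15]
[16] read 'a'  n1⇒n2 (fail-walked)
[17] read 'b'  n2⇒n5 (fail-walked)
[18] read 'a'  n5⇒n2 (fail-walked)
[19] read 'b'  n2⇒n5 (fail-walked)
[20] read 'b'  n5⇒n6
[21] read 'b'  n6⇒n6 (fail-walked)
[22] read 'a'  n6⇒n7
[23] read 'c'  n7⇒n1 (fail-walked)  emit P0@[23:23]
[24] read 'b'  n1⇒n5 (fail-walked)

Result: [[0,0],[2,0],[3,0],[5,3],[10,2],[10,3],[14,2],[14,3],[15,0],[23,0]]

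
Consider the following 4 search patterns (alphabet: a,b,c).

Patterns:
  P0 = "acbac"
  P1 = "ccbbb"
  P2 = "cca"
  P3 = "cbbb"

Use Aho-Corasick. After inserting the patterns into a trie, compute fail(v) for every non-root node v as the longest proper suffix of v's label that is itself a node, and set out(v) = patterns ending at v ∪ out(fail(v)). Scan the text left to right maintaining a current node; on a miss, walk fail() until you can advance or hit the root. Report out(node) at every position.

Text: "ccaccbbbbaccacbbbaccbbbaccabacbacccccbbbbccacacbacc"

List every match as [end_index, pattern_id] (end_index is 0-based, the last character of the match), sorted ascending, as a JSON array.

Construct AC machine:
Trie nodes:
  n0 'ε': a→1 c→6
  n1 'a': c→2
  n2 'ac': b→3
  n3 'acb': a→4
  n4 'acba': c→5
  n5 'acbac': ·  [P0 ends]
  n6 'c': b→12 c→7
  n7 'cc': a→11 b→8
  n8 'ccb': b→9
  n9 'ccbb': b→10
  n10 'ccbbb': ·  [P1 ends]
  n11 'cca': ·  [P2 ends]
  n12 'cb': b→13
  n13 'cbb': b→14
  n14 'cbbb': ·  [P3 ends]

Failure links (BFS by depth):
  n1('a'): parent n0 fail=0; on 'a' 0 → fail=0;  out ∅∪∅=∅
  n6('c'): parent n0 fail=0; on 'c' 0 → fail=0;  out ∅∪∅=∅
  n2('ac'): parent n1 fail=0; on 'c' 0 → fail=6;  out ∅∪∅=∅
  n7('cc'): parent n6 fail=0; on 'c' 0 → fail=6;  out ∅∪∅=∅
  n12('cb'): parent n6 fail=0; on 'b' 0 → fail=0;  out ∅∪∅=∅
  n3('acb'): parent n2 fail=6; on 'b' 6 → fail=12;  out ∅∪∅=∅
  n8('ccb'): parent n7 fail=6; on 'b' 6 → fail=12;  out ∅∪∅=∅
  n11('cca'): parent n7 fail=6; on 'a' 6→0 → fail=1;  out {2}∪∅={2}
  n13('cbb'): parent n12 fail=0; on 'b' 0 → fail=0;  out ∅∪∅=∅
  n4('acba'): parent n3 fail=12; on 'a' 12→0 → fail=1;  out ∅∪∅=∅
  n9('ccbb'): parent n8 fail=12; on 'b' 12 → fail=13;  out ∅∪∅=∅
  n14('cbbb'): parent n13 fail=0; on 'b' 0 → fail=0;  out {3}∪∅={3}
  n5('acbac'): parent n4 fail=1; on 'c' 1 → fail=2;  out {0}∪∅={0}
  n10('ccbbb'): parent n9 fail=13; on 'b' 13 → fail=14;  out {1}∪{3}={1,3}

Run:
pos 0 'c': at 6
pos 1 'c': at 7
pos 2 'a': at 11  emit P2@[0:2]
pos 3 'c': at 2 ·f
pos 4 'c': at 7 ·f
pos 5 'b': at 8
pos 6 'b': at 9
pos 7 'b': at 10  emit P1@[3:7],P3@[4:7]
pos 8 'b': at 0 ·f
pos 9 'a': at 1
pos 10 'c': at 2
pos 11 'c': at 7 ·f
pos 12 'a': at 11  emit P2@[10:12]
pos 13 'c': at 2 ·f
pos 14 'b': at 3
pos 15 'b': at 13 ·f
pos 16 'b': at 14  emit P3@[13:16]
pos 17 'a': at 1 ·f
pos 18 'c': at 2
pos 19 'c': at 7 ·f
pos 20 'b': at 8
pos 21 'b': at 9
pos 22 'b': at 10  emit P1@[18:22],P3@[19:22]
pos 23 'a': at 1 ·f
pos 24 'c': at 2
pos 25 'c': at 7 ·f
pos 26 'a': at 11  emit P2@[24:26]
pos 27 'b': at 0 ·f
pos 28 'a': at 1
pos 29 'c': at 2
pos 30 'b': at 3
pos 31 'a': at 4
pos 32 'c': at 5  emit P0@[28:32]
pos 33 'c': at 7 ·f
pos 34 'c': at 7 ·f
pos 35 'c': at 7 ·f
pos 36 'c': at 7 ·f
pos 37 'b': at 8
pos 38 'b': at 9
pos 39 'b': at 10  emit P1@[35:39],P3@[36:39]
pos 40 'b': at 0 ·f
pos 41 'c': at 6
pos 42 'c': at 7
pos 43 'a': at 11  emit P2@[41:43]
pos 44 'c': at 2 ·f
pos 45 'a': at 1 ·f
pos 46 'c': at 2
pos 47 'b': at 3
pos 48 'a': at 4
pos 49 'c': at 5  emit P0@[45:49]
pos 50 'c': at 7 ·f

Result: [[2,2],[7,1],[7,3],[12,2],[16,3],[22,1],[22,3],[26,2],[32,0],[39,1],[39,3],[43,2],[49,0]]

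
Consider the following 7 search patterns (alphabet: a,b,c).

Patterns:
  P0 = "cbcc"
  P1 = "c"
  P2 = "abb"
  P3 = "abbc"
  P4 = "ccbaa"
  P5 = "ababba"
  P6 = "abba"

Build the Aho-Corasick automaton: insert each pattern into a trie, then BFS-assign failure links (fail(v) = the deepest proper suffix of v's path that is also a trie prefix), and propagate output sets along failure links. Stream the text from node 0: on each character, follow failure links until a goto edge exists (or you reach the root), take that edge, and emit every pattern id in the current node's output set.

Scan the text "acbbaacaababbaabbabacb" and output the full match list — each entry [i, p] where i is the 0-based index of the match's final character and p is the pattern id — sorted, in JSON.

Build automaton:
Trie (insert patterns):
  0='ε' goto a→5 c→1
  1='c' goto b→2 c→9  [P1 ends]
  2='cb' goto c→3
  3='cbc' goto c→4
  4='cbcc' goto ·  [P0 ends]
  5='a' goto b→6
  6='ab' goto a→13 b→7
  7='abb' goto a→17 c→8  [P2 ends]
  8='abbc' goto ·  [P3 ends]
  9='cc' goto b→10
  10='ccb' goto a→11
  11='ccba' goto a→12
  12='ccbaa' goto ·  [P4 ends]
  13='aba' goto b→14
  14='abab' goto b→15
  15='ababb' goto a→16
  16='ababba' goto ·  [P5 ends]
  17='abba' goto ·  [P6 ends]

BFS fail/out derivation:
  fail(1) 'c': from fail(0)=0 chase 'c': 0 ⇒ 0;  out={1}∪out(0)={1}
  fail(5) 'a': from fail(0)=0 chase 'a': 0 ⇒ 0;  out=∅∪out(0)=∅
  fail(2) 'cb': from fail(1)=0 chase 'b': 0 ⇒ 0;  out=∅∪out(0)=∅
  fail(6) 'ab': from fail(5)=0 chase 'b': 0 ⇒ 0;  out=∅∪out(0)=∅
  fail(9) 'cc': from fail(1)=0 chase 'c': 0 ⇒ 1;  out=∅∪out(1)={1}
  fail(3) 'cbc': from fail(2)=0 chase 'c': 0 ⇒ 1;  out=∅∪out(1)={1}
  fail(7) 'abb': from fail(6)=0 chase 'b': 0 ⇒ 0;  out={2}∪out(0)={2}
  fail(10) 'ccb': from fail(9)=1 chase 'b': 1 ⇒ 2;  out=∅∪out(2)=∅
  fail(13) 'aba': from fail(6)=0 chase 'a': 0 ⇒ 5;  out=∅∪out(5)=∅
  fail(4) 'cbcc': from fail(3)=1 chase 'c': 1 ⇒ 9;  out={0}∪out(9)={0,1}
  fail(8) 'abbc': from fail(7)=0 chase 'c': 0 ⇒ 1;  out={3}∪out(1)={1,3}
  fail(11) 'ccba': from fail(10)=2 chase 'a': 2→0 ⇒ 5;  out=∅∪out(5)=∅
  fail(14) 'abab': from fail(13)=5 chase 'b': 5 ⇒ 6;  out=∅∪out(6)=∅
  fail(17) 'abba': from fail(7)=0 chase 'a': 0 ⇒ 5;  out={6}∪out(5)={6}
  fail(12) 'ccbaa': from fail(11)=5 chase 'a': 5→0 ⇒ 5;  out={4}∪out(5)={4}
  fail(15) 'ababb': from fail(14)=6 chase 'b': 6 ⇒ 7;  out=∅∪out(7)={2}
  fail(16) 'ababba': from fail(15)=7 chase 'a': 7 ⇒ 17;  out={5}∪out(17)={5,6}

Scan:
pos 0 'a': at 5
pos 1 'c': at 1 (fail-walked)  → match P1@[1:1]
pos 2 'b': at 2
pos 3 'b': at 0 (fail-walked)
pos 4 'a': at 5
pos 5 'a': at 5 (fail-walked)
pos 6 'c': at 1 (fail-walked)  → match P1@[6:6]
pos 7 'a': at 5 (fail-walked)
pos 8 'a': at 5 (fail-walked)
pos 9 'b': at 6
pos 10 'a': at 13
pos 11 'b': at 14
pos 12 'b': at 15  → match P2@[10:12]
pos 13 'a': at 16  → match P5@[8:13],P6@[10:13]
pos 14 'a': at 5 (fail-walked)
pos 15 'b': at 6
pos 16 'b': at 7  → match P2@[14:16]
pos 17 'a': at 17  → match P6@[14:17]
pos 18 'b': at 6 (fail-walked)
pos 19 'a': at 13
pos 20 'c': at 1 (fail-walked)  → match P1@[20:20]
pos 21 'b': at 2

All matches (sorted): [[1,1],[6,1],[12,2],[13,5],[13,6],[16,2],[17,6],[20,1]]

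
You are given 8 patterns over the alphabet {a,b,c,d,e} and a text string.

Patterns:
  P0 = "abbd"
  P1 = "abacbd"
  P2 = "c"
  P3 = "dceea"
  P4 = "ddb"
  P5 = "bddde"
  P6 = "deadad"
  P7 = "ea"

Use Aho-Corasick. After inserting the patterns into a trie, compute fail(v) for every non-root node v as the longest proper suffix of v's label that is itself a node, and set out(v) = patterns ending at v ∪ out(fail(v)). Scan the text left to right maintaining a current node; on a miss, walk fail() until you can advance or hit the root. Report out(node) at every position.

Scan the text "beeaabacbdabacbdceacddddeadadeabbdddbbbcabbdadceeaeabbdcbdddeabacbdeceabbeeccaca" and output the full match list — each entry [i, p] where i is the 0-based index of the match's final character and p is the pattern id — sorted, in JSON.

Build:
Trie nodes:
  n0 'ε': a→1 b→17 c→9 d→10 e→27
  n1 'a': b→2
  n2 'ab': a→5 b→3
  n3 'abb': d→4
  n4 'abbd': ·  ←P0
  n5 'aba': c→6
  n6 'abac': b→7
  n7 'abacb': d→8
  n8 'abacbd': ·  ←P1
  n9 'c': ·  ←P2
  n10 'd': c→11 d→15 e→22
  n11 'dc': e→12
  n12 'dce': e→13
  n13 'dcee': a→14
  n14 'dceea': ·  ←P3
  n15 'dd': b→16
  n16 'ddb': ·  ←P4
  n17 'b': d→18
  n18 'bd': d→19
  n19 'bdd': d→20
  n20 'bddd': e→21
  n21 'bddde': ·  ←P5
  n22 'de': a→23
  n23 'dea': d→24
  n24 'dead': a→25
  n25 'deada': d→26
  n26 'deadad': ·  ←P6
  n27 'e': a→28
  n28 'ea': ·  ←P7

BFS fail/out derivation:
  n1('a'): parent n0 fail=0; on 'a' 0 → fail=0;  out ∅∪∅=∅
  n9('c'): parent n0 fail=0; on 'c' 0 → fail=0;  out {2}∪∅={2}
  n10('d'): parent n0 fail=0; on 'd' 0 → fail=0;  out ∅∪∅=∅
  n17('b'): parent n0 fail=0; on 'b' 0 → fail=0;  out ∅∪∅=∅
  n27('e'): parent n0 fail=0; on 'e' 0 → fail=0;  out ∅∪∅=∅
  n2('ab'): parent n1 fail=0; on 'b' 0 → fail=17;  out ∅∪∅=∅
  n11('dc'): parent n10 fail=0; on 'c' 0 → fail=9;  out ∅∪{2}={2}
  n15('dd'): parent n10 fail=0; on 'd' 0 → fail=10;  out ∅∪∅=∅
  n18('bd'): parent n17 fail=0; on 'd' 0 → fail=10;  out ∅∪∅=∅
  n22('de'): parent n10 fail=0; on 'e' 0 → fail=27;  out ∅∪∅=∅
  n28('ea'): parent n27 fail=0; on 'a' 0 → fail=1;  out {7}∪∅={7}
  n3('abb'): parent n2 fail=17; on 'b' 17→0 → fail=17;  out ∅∪∅=∅
  n5('aba'): parent n2 fail=17; on 'a' 17→0 → fail=1;  out ∅∪∅=∅
  n12('dce'): parent n11 fail=9; on 'e' 9→0 → fail=27;  out ∅∪∅=∅
  n16('ddb'): parent n15 fail=10; on 'b' 10→0 → fail=17;  out {4}∪∅={4}
  n19('bdd'): parent n18 fail=10; on 'd' 10 → fail=15;  out ∅∪∅=∅
  n23('dea'): parent n22 fail=27; on 'a' 27 → fail=28;  out ∅∪{7}={7}
  n4('abbd'): parent n3 fail=17; on 'd' 17 → fail=18;  out {0}∪∅={0}
  n6('abac'): parent n5 fail=1; on 'c' 1→0 → fail=9;  out ∅∪{2}={2}
  n13('dcee'): parent n12 fail=27; on 'e' 27→0 → fail=27;  out ∅∪∅=∅
  n20('bddd'): parent n19 fail=15; on 'd' 15→10 → fail=15;  out ∅∪∅=∅
  n24('dead'): parent n23 fail=28; on 'd' 28→1→0 → fail=10;  out ∅∪∅=∅
  n7('abacb'): parent n6 fail=9; on 'b' 9→0 → fail=17;  out ∅∪∅=∅
  n14('dceea'): parent n13 fail=27; on 'a' 27 → fail=28;  out {3}∪{7}={3,7}
  n21('bddde'): parent n20 fail=15; on 'e' 15→10 → fail=22;  out {5}∪∅={5}
  n25('deada'): parent n24 fail=10; on 'a' 10→0 → fail=1;  out ∅∪∅=∅
  n8('abacbd'): parent n7 fail=17; on 'd' 17 → fail=18;  out {1}∪∅={1}
  n26('deadad'): parent n25 fail=1; on 'd' 1→0 → fail=10;  out {6}∪∅={6}

Scan:
[0] read 'b'  n0⇒n17
[1] read 'e'  n17⇒n27 (via fail)
[2] read 'e'  n27⇒n27 (via fail)
[3] read 'a'  n27⇒n28  emit P7@[2:3]
[4] read 'a'  n28⇒n1 (via fail)
[5] read 'b'  n1⇒n2
[6] read 'a'  n2⇒n5
[7] read 'c'  n5⇒n6  emit P2@[7:7]
[8] read 'b'  n6⇒n7
[9] read 'd'  n7⇒n8  emit P1@[4:9]
[10] read 'a'  n8⇒n1 (via fail)
[11] read 'b'  n1⇒n2
[12] read 'a'  n2⇒n5
[13] read 'c'  n5⇒n6  emit P2@[13:13]
[14] read 'b'  n6⇒n7
[15] read 'd'  n7⇒n8  emit P1@[10:15]
[16] read 'c'  n8⇒n11 (via fail)  emit P2@[16:16]
[17] read 'e'  n11⇒n12
[18] read 'a'  n12⇒n28 (via fail)  emit P7@[17:18]
[19] read 'c'  n28⇒n9 (via fail)  emit P2@[19:19]
[20] read 'd'  n9⇒n10 (via fail)
[21] read 'd'  n10⇒n15
[22] read 'd'  n15⇒n15 (via fail)
[23] read 'd'  n15⇒n15 (via fail)
[24] read 'e'  n15⇒n22 (via fail)
[25] read 'a'  n22⇒n23  emit P7@[24:25]
[26] read 'd'  n23⇒n24
[27] read 'a'  n24⇒n25
[28] read 'd'  n25⇒n26  emit P6@[23:28]
[29] read 'e'  n26⇒n22 (via fail)
[30] read 'a'  n22⇒n23  emit P7@[29:30]
[31] read 'b'  n23⇒n2 (via fail)
[32] read 'b'  n2⇒n3
[33] read 'd'  n3⇒n4  emit P0@[30:33]
[34] read 'd'  n4⇒n19 (via fail)
[35] read 'd'  n19⇒n20
[36] read 'b'  n20⇒n16 (via fail)  emit P4@[34:36]
[37] read 'b'  n16⇒n17 (via fail)
[38] read 'b'  n17⇒n17 (via fail)
[39] read 'c'  n17⇒n9 (via fail)  emit P2@[39:39]
[40] read 'a'  n9⇒n1 (via fail)
[41] read 'b'  n1⇒n2
[42] read 'b'  n2⇒n3
[43] read 'd'  n3⇒n4  emit P0@[40:43]
[44] read 'a'  n4⇒n1 (via fail)
[45] read 'd'  n1⇒n10 (via fail)
[46] read 'c'  n10⇒n11  emit P2@[46:46]
[47] read 'e'  n11⇒n12
[48] read 'e'  n12⇒n13
[49] read 'a'  n13⇒n14  emit P3@[45:49],P7@[48:49]
[50] read 'e'  n14⇒n27 (via fail)
[51] read 'a'  n27⇒n28  emit P7@[50:51]
[52] read 'b'  n28⇒n2 (via fail)
[53] read 'b'  n2⇒n3
[54] read 'd'  n3⇒n4  emit P0@[51:54]
[55] read 'c'  n4⇒n11 (via fail)  emit P2@[55:55]
[56] read 'b'  n11⇒n17 (via fail)
[57] read 'd'  n17⇒n18
[58] read 'd'  n18⇒n19
[59] read 'd'  n19⇒n20
[60] read 'e'  n20⇒n21  emit P5@[56:60]
[61] read 'a'  n21⇒n23 (via fail)  emit P7@[60:61]
[62] read 'b'  n23⇒n2 (via fail)
[63] read 'a'  n2⇒n5
[64] read 'c'  n5⇒n6  emit P2@[64:64]
[65] read 'b'  n6⇒n7
[66] read 'd'  n7⇒n8  emit P1@[61:66]
[67] read 'e'  n8⇒n22 (via fail)
[68] read 'c'  n22⇒n9 (via fail)  emit P2@[68:68]
[69] read 'e'  n9⇒n27 (via fail)
[70] read 'a'  n27⇒n28  emit P7@[69:70]
[71] read 'b'  n28⇒n2 (via fail)
[72] read 'b'  n2⇒n3
[73] read 'e'  n3⇒n27 (via fail)
[74] read 'e'  n27⇒n27 (via fail)
[75] read 'c'  n27⇒n9 (via fail)  emit P2@[75:75]
[76] read 'c'  n9⇒n9 (via fail)  emit P2@[76:76]
[77] read 'a'  n9⇒n1 (via fail)
[78] read 'c'  n1⇒n9 (via fail)  emit P2@[78:78]
[79] read 'a'  n9⇒n1 (via fail)

Result: [[3,7],[7,2],[9,1],[13,2],[15,1],[16,2],[18,7],[19,2],[25,7],[28,6],[30,7],[33,0],[36,4],[39,2],[43,0],[46,2],[49,3],[49,7],[51,7],[54,0],[55,2],[60,5],[61,7],[64,2],[66,1],[68,2],[70,7],[75,2],[76,2],[78,2]]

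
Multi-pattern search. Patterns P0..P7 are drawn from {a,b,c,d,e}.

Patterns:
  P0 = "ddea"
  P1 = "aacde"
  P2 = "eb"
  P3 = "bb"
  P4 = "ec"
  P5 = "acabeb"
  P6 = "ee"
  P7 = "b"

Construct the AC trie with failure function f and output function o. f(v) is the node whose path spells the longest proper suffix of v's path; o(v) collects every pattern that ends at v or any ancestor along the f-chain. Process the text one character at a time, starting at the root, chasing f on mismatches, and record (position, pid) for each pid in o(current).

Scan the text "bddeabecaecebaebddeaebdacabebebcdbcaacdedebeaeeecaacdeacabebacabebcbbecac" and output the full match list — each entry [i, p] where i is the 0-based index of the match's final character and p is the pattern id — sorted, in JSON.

Build automaton:
Trie (insert patterns):
  0='ε' goto a→5 b→12 d→1 e→10
  1='d' goto d→2
  2='dd' goto e→3
  3='dde' goto a→4
  4='ddea' goto ·  [P0 ends]
  5='a' goto a→6 c→15
  6='aa' goto c→7
  7='aac' goto d→8
  8='aacd' goto e→9
  9='aacde' goto ·  [P1 ends]
  10='e' goto b→11 c→14 e→20
  11='eb' goto ·  [P2 ends]
  12='b' goto b→13  [P7 ends]
  13='bb' goto ·  [P3 ends]
  14='ec' goto ·  [P4 ends]
  15='ac' goto a→16
  16='aca' goto b→17
  17='acab' goto e→18
  18='acabe' goto b→19
  19='acabeb' goto ·  [P5 ends]
  20='ee' goto ·  [P6 ends]

Failure links (BFS by depth):
  n1('d'): parent n0 fail=0; on 'd' 0 → fail=0;  out ∅∪∅=∅
  n5('a'): parent n0 fail=0; on 'a' 0 → fail=0;  out ∅∪∅=∅
  n10('e'): parent n0 fail=0; on 'e' 0 → fail=0;  out ∅∪∅=∅
  n12('b'): parent n0 fail=0; on 'b' 0 → fail=0;  out {7}∪∅={7}
  n2('dd'): parent n1 fail=0; on 'd' 0 → fail=1;  out ∅∪∅=∅
  n6('aa'): parent n5 fail=0; on 'a' 0 → fail=5;  out ∅∪∅=∅
  n11('eb'): parent n10 fail=0; on 'b' 0 → fail=12;  out {2}∪{7}={2,7}
  n13('bb'): parent n12 fail=0; on 'b' 0 → fail=12;  out {3}∪{7}={3,7}
  n14('ec'): parent n10 fail=0; on 'c' 0 → fail=0;  out {4}∪∅={4}
  n15('ac'): parent n5 fail=0; on 'c' 0 → fail=0;  out ∅∪∅=∅
  n20('ee'): parent n10 fail=0; on 'e' 0 → fail=10;  out {6}∪∅={6}
  n3('dde'): parent n2 fail=1; on 'e' 1→0 → fail=10;  out ∅∪∅=∅
  n7('aac'): parent n6 fail=5; on 'c' 5 → fail=15;  out ∅∪∅=∅
  n16('aca'): parent n15 fail=0; on 'a' 0 → fail=5;  out ∅∪∅=∅
  n4('ddea'): parent n3 fail=10; on 'a' 10→0 → fail=5;  out {0}∪∅={0}
  n8('aacd'): parent n7 fail=15; on 'd' 15→0 → fail=1;  out ∅∪∅=∅
  n17('acab'): parent n16 fail=5; on 'b' 5→0 → fail=12;  out ∅∪{7}={7}
  n9('aacde'): parent n8 fail=1; on 'e' 1→0 → fail=10;  out {1}∪∅={1}
  n18('acabe'): parent n17 fail=12; on 'e' 12→0 → fail=10;  out ∅∪∅=∅
  n19('acabeb'): parent n18 fail=10; on 'b' 10 → fail=11;  out {5}∪{2,7}={2,5,7}

Run:
i=0 'b': node 0→12  emit P7@[0:0]
i=1 'd': node 12→1 (fail-walked)
i=2 'd': node 1→2
i=3 'e': node 2→3
i=4 'a': node 3→4  emit P0@[1:4]
i=5 'b': node 4→12 (fail-walked)  emit P7@[5:5]
i=6 'e': node 12→10 (fail-walked)
i=7 'c': node 10→14  emit P4@[6:7]
i=8 'a': node 14→5 (fail-walked)
i=9 'e': node 5→10 (fail-walked)
i=10 'c': node 10→14  emit P4@[9:10]
i=11 'e': node 14→10 (fail-walked)
i=12 'b': node 10→11  emit P2@[11:12],P7@[12:12]
i=13 'a': node 11→5 (fail-walked)
i=14 'e': node 5→10 (fail-walked)
i=15 'b': node 10→11  emit P2@[14:15],P7@[15:15]
i=16 'd': node 11→1 (fail-walked)
i=17 'd': node 1→2
i=18 'e': node 2→3
i=19 'a': node 3→4  emit P0@[16:19]
i=20 'e': node 4→10 (fail-walked)
i=21 'b': node 10→11  emit P2@[20:21],P7@[21:21]
i=22 'd': node 11→1 (fail-walked)
i=23 'a': node 1→5 (fail-walked)
i=24 'c': node 5→15
i=25 'a': node 15→16
i=26 'b': node 16→17  emit P7@[26:26]
i=27 'e': node 17→18
i=28 'b': node 18→19  emit P2@[27:28],P5@[23:28],P7@[28:28]
i=29 'e': node 19→10 (fail-walked)
i=30 'b': node 10→11  emit P2@[29:30],P7@[30:30]
i=31 'c': node 11→0 (fail-walked)
i=32 'd': node 0→1
i=33 'b': node 1→12 (fail-walked)  emit P7@[33:33]
i=34 'c': node 12→0 (fail-walked)
i=35 'a': node 0→5
i=36 'a': node 5→6
i=37 'c': node 6→7
i=38 'd': node 7→8
i=39 'e': node 8→9  emit P1@[35:39]
i=40 'd': node 9→1 (fail-walked)
i=41 'e': node 1→10 (fail-walked)
i=42 'b': node 10→11  emit P2@[41:42],P7@[42:42]
i=43 'e': node 11→10 (fail-walked)
i=44 'a': node 10→5 (fail-walked)
i=45 'e': node 5→10 (fail-walked)
i=46 'e': node 10→20  emit P6@[45:46]
i=47 'e': node 20→20 (fail-walked)  emit P6@[46:47]
i=48 'c': node 20→14 (fail-walked)  emit P4@[47:48]
i=49 'a': node 14→5 (fail-walked)
i=50 'a': node 5→6
i=51 'c': node 6→7
i=52 'd': node 7→8
i=53 'e': node 8→9  emit P1@[49:53]
i=54 'a': node 9→5 (fail-walked)
i=55 'c': node 5→15
i=56 'a': node 15→16
i=57 'b': node 16→17  emit P7@[57:57]
i=58 'e': node 17→18
i=59 'b': node 18→19  emit P2@[58:59],P5@[54:59],P7@[59:59]
i=60 'a': node 19→5 (fail-walked)
i=61 'c': node 5→15
i=62 'a': node 15→16
i=63 'b': node 16→17  emit P7@[63:63]
i=64 'e': node 17→18
i=65 'b': node 18→19  emit P2@[64:65],P5@[60:65],P7@[65:65]
i=66 'c': node 19→0 (fail-walked)
i=67 'b': node 0→12  emit P7@[67:67]
i=68 'b': node 12→13  emit P3@[67:68],P7@[68:68]
i=69 'e': node 13→10 (fail-walked)
i=70 'c': node 10→14  emit P4@[69:70]
i=71 'a': node 14→5 (fail-walked)
i=72 'c': node 5→15

Matches: [[0,7],[4,0],[5,7],[7,4],[10,4],[12,2],[12,7],[15,2],[15,7],[19,0],[21,2],[21,7],[26,7],[28,2],[28,5],[28,7],[30,2],[30,7],[33,7],[39,1],[42,2],[42,7],[46,6],[47,6],[48,4],[53,1],[57,7],[59,2],[59,5],[59,7],[63,7],[65,2],[65,5],[65,7],[67,7],[68,3],[68,7],[70,4]]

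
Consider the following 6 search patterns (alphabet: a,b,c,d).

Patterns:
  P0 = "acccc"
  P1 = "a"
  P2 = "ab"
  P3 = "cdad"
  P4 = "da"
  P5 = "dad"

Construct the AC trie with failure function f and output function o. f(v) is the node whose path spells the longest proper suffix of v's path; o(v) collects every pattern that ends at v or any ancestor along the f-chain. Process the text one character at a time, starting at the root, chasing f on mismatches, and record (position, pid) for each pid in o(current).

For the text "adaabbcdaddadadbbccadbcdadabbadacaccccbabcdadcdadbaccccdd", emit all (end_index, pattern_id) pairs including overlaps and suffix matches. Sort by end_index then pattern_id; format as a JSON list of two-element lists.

Construct AC machine:
Trie nodes:
  n0 'ε': a→1 c→7 d→11
  n1 'a': b→6 c→2  ←P1
  n2 'ac': c→3
  n3 'acc': c→4
  n4 'accc': c→5
  n5 'acccc': ·  ←P0
  n6 'ab': ·  ←P2
  n7 'c': d→8
  n8 'cd': a→9
  n9 'cda': d→10
  n10 'cdad': ·  ←P3
  n11 'd': a→12
  n12 'da': d→13  ←P4
  n13 'dad': ·  ←P5

Failure links (BFS by depth):
  fail(1) 'a': from fail(0)=0 chase 'a': 0 ⇒ 0;  out={1}∪out(0)={1}
  fail(7) 'c': from fail(0)=0 chase 'c': 0 ⇒ 0;  out=∅∪out(0)=∅
  fail(11) 'd': from fail(0)=0 chase 'd': 0 ⇒ 0;  out=∅∪out(0)=∅
  fail(2) 'ac': from fail(1)=0 chase 'c': 0 ⇒ 7;  out=∅∪out(7)=∅
  fail(6) 'ab': from fail(1)=0 chase 'b': 0 ⇒ 0;  out={2}∪out(0)={2}
  fail(8) 'cd': from fail(7)=0 chase 'd': 0 ⇒ 11;  out=∅∪out(11)=∅
  fail(12) 'da': from fail(11)=0 chase 'a': 0 ⇒ 1;  out={4}∪out(1)={1,4}
  fail(3) 'acc': from fail(2)=7 chase 'c': 7→0 ⇒ 7;  out=∅∪out(7)=∅
  fail(9) 'cda': from fail(8)=11 chase 'a': 11 ⇒ 12;  out=∅∪out(12)={1,4}
  fail(13) 'dad': from fail(12)=1 chase 'd': 1→0 ⇒ 11;  out={5}∪out(11)={5}
  fail(4) 'accc': from fail(3)=7 chase 'c': 7→0 ⇒ 7;  out=∅∪out(7)=∅
  fail(10) 'cdad': from fail(9)=12 chase 'd': 12 ⇒ 13;  out={3}∪out(13)={3,5}
  fail(5) 'acccc': from fail(4)=7 chase 'c': 7→0 ⇒ 7;  out={0}∪out(7)={0}

Scan:
pos 0 'a': at 1  ** P1@[0:0]
pos 1 'd': at 11 (via fail)
pos 2 'a': at 12  ** P1@[2:2],P4@[1:2]
pos 3 'a': at 1 (via fail)  ** P1@[3:3]
pos 4 'b': at 6  ** P2@[3:4]
pos 5 'b': at 0 (via fail)
pos 6 'c': at 7
pos 7 'd': at 8
pos 8 'a': at 9  ** P1@[8:8],P4@[7:8]
pos 9 'd': at 10  ** P3@[6:9],P5@[7:9]
pos 10 'd': at 11 (via fail)
pos 11 'a': at 12  ** P1@[11:11],P4@[10:11]
pos 12 'd': at 13  ** P5@[10:12]
pos 13 'a': at 12 (via fail)  ** P1@[13:13],P4@[12:13]
pos 14 'd': at 13  ** P5@[12:14]
pos 15 'b': at 0 (via fail)
pos 16 'b': at 0
pos 17 'c': at 7
pos 18 'c': at 7 (via fail)
pos 19 'a': at 1 (via fail)  ** P1@[19:19]
pos 20 'd': at 11 (via fail)
pos 21 'b': at 0 (via fail)
pos 22 'c': at 7
pos 23 'd': at 8
pos 24 'a': at 9  ** P1@[24:24],P4@[23:24]
pos 25 'd': at 10  ** P3@[22:25],P5@[23:25]
pos 26 'a': at 12 (via fail)  ** P1@[26:26],P4@[25:26]
pos 27 'b': at 6 (via fail)  ** P2@[26:27]
pos 28 'b': at 0 (via fail)
pos 29 'a': at 1  ** P1@[29:29]
pos 30 'd': at 11 (via fail)
pos 31 'a': at 12  ** P1@[31:31],P4@[30:31]
pos 32 'c': at 2 (via fail)
pos 33 'a': at 1 (via fail)  ** P1@[33:33]
pos 34 'c': at 2
pos 35 'c': at 3
pos 36 'c': at 4
pos 37 'c': at 5  ** P0@[33:37]
pos 38 'b': at 0 (via fail)
pos 39 'a': at 1  ** P1@[39:39]
pos 40 'b': at 6  ** P2@[39:40]
pos 41 'c': at 7 (via fail)
pos 42 'd': at 8
pos 43 'a': at 9  ** P1@[43:43],P4@[42:43]
pos 44 'd': at 10  ** P3@[41:44],P5@[42:44]
pos 45 'c': at 7 (via fail)
pos 46 'd': at 8
pos 47 'a': at 9  ** P1@[47:47],P4@[46:47]
pos 48 'd': at 10  ** P3@[45:48],P5@[46:48]
pos 49 'b': at 0 (via fail)
pos 50 'a': at 1  ** P1@[50:50]
pos 51 'c': at 2
pos 52 'c': at 3
pos 53 'c': at 4
pos 54 'c': at 5  ** P0@[50:54]
pos 55 'd': at 8 (via fail)
pos 56 'd': at 11 (via fail)

All matches (sorted): [[0,1],[2,1],[2,4],[3,1],[4,2],[8,1],[8,4],[9,3],[9,5],[11,1],[11,4],[12,5],[13,1],[13,4],[14,5],[19,1],[24,1],[24,4],[25,3],[25,5],[26,1],[26,4],[27,2],[29,1],[31,1],[31,4],[33,1],[37,0],[39,1],[40,2],[43,1],[43,4],[44,3],[44,5],[47,1],[47,4],[48,3],[48,5],[50,1],[54,0]]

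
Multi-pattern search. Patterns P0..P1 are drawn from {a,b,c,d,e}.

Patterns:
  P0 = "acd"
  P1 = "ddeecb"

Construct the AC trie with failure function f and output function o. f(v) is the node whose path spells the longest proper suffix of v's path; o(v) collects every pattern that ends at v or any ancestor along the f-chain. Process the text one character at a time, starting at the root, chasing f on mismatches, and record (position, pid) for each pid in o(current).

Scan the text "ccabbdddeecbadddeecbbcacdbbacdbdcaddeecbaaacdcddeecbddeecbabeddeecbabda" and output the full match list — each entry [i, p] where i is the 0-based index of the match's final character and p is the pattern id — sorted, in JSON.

Build:
Trie (insert patterns):
  n0 'ε': a→1 d→4
  n1 'a': c→2
  n2 'ac': d→3
  n3 'acd': ·  ←P0
  n4 'd': d→5
  n5 'dd': e→6
  n6 'dde': e→7
  n7 'ddee': c→8
  n8 'ddeec': b→9
  n9 'ddeecb': ·  ←P1

Failure links (BFS by depth):
  n1('a'): parent n0 fail=0; on 'a' 0 → fail=0;  out ∅∪∅=∅
  n4('d'): parent n0 fail=0; on 'd' 0 → fail=0;  out ∅∪∅=∅
  n2('ac'): parent n1 fail=0; on 'c' 0 → fail=0;  out ∅∪∅=∅
  n5('dd'): parent n4 fail=0; on 'd' 0 → fail=4;  out ∅∪∅=∅
  n3('acd'): parent n2 fail=0; on 'd' 0 → fail=4;  out {0}∪∅={0}
  n6('dde'): parent n5 fail=4; on 'e' 4→0 → fail=0;  out ∅∪∅=∅
  n7('ddee'): parent n6 fail=0; on 'e' 0 → fail=0;  out ∅∪∅=∅
  n8('ddeec'): parent n7 fail=0; on 'c' 0 → fail=0;  out ∅∪∅=∅
  n9('ddeecb'): parent n8 fail=0; on 'b' 0 → fail=0;  out {1}∪∅={1}

Run:
i=0 'c': node 0→0
i=1 'c': node 0→0
i=2 'a': node 0→1
i=3 'b': node 1→0 ·f
i=4 'b': node 0→0
i=5 'd': node 0→4
i=6 'd': node 4→5
i=7 'd': node 5→5 ·f
i=8 'e': node 5→6
i=9 'e': node 6→7
i=10 'c': node 7→8
i=11 'b': node 8→9  ** P1@[6:11]
i=12 'a': node 9→1 ·f
i=13 'd': node 1→4 ·f
i=14 'd': node 4→5
i=15 'd': node 5→5 ·f
i=16 'e': node 5→6
i=17 'e': node 6→7
i=18 'c': node 7→8
i=19 'b': node 8→9  ** P1@[14:19]
i=20 'b': node 9→0 ·f
i=21 'c': node 0→0
i=22 'a': node 0→1
i=23 'c': node 1→2
i=24 'd': node 2→3  ** P0@[22:24]
i=25 'b': node 3→0 ·f
i=26 'b': node 0→0
i=27 'a': node 0→1
i=28 'c': node 1→2
i=29 'd': node 2→3  ** P0@[27:29]
i=30 'b': node 3→0 ·f
i=31 'd': node 0→4
i=32 'c': node 4→0 ·f
i=33 'a': node 0→1
i=34 'd': node 1→4 ·f
i=35 'd': node 4→5
i=36 'e': node 5→6
i=37 'e': node 6→7
i=38 'c': node 7→8
i=39 'b': node 8→9  ** P1@[34:39]
i=40 'a': node 9→1 ·f
i=41 'a': node 1→1 ·f
i=42 'a': node 1→1 ·f
i=43 'c': node 1→2
i=44 'd': node 2→3  ** P0@[42:44]
i=45 'c': node 3→0 ·f
i=46 'd': node 0→4
i=47 'd': node 4→5
i=48 'e': node 5→6
i=49 'e': node 6→7
i=50 'c': node 7→8
i=51 'b': node 8→9  ** P1@[46:51]
i=52 'd': node 9→4 ·f
i=53 'd': node 4→5
i=54 'e': node 5→6
i=55 'e': node 6→7
i=56 'c': node 7→8
i=57 'b': node 8→9  ** P1@[52:57]
i=58 'a': node 9→1 ·f
i=59 'b': node 1→0 ·f
i=60 'e': node 0→0
i=61 'd': node 0→4
i=62 'd': node 4→5
i=63 'e': node 5→6
i=64 'e': node 6→7
i=65 'c': node 7→8
i=66 'b': node 8→9  ** P1@[61:66]
i=67 'a': node 9→1 ·f
i=68 'b': node 1→0 ·f
i=69 'd': node 0→4
i=70 'a': node 4→1 ·f

Matches: [[11,1],[19,1],[24,0],[29,0],[39,1],[44,0],[51,1],[57,1],[66,1]]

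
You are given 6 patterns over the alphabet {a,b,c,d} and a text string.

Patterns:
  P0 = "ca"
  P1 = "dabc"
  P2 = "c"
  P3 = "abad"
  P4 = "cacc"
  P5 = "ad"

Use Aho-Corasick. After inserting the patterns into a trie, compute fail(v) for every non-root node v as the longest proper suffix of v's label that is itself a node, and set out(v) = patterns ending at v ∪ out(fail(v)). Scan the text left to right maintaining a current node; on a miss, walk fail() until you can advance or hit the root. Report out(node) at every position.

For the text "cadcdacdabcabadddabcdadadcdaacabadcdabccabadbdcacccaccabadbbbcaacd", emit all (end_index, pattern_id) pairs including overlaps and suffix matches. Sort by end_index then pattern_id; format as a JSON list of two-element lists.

Build automaton:
Trie (insert patterns):
  n0 'ε': a→7 c→1 d→3
  n1 'c': a→2  ←P2
  n2 'ca': c→11  ←P0
  n3 'd': a→4
  n4 'da': b→5
  n5 'dab': c→6
  n6 'dabc': ·  ←P1
  n7 'a': b→8 d→13
  n8 'ab': a→9
  n9 'aba': d→10
  n10 'abad': ·  ←P3
  n11 'cac': c→12
  n12 'cacc': ·  ←P4
  n13 'ad': ·  ←P5

BFS fail/out derivation:
  fail(1) 'c': from fail(0)=0 chase 'c': 0 ⇒ 0;  out={2}∪out(0)={2}
  fail(3) 'd': from fail(0)=0 chase 'd': 0 ⇒ 0;  out=∅∪out(0)=∅
  fail(7) 'a': from fail(0)=0 chase 'a': 0 ⇒ 0;  out=∅∪out(0)=∅
  fail(2) 'ca': from fail(1)=0 chase 'a': 0 ⇒ 7;  out={0}∪out(7)={0}
  fail(4) 'da': from fail(3)=0 chase 'a': 0 ⇒ 7;  out=∅∪out(7)=∅
  fail(8) 'ab': from fail(7)=0 chase 'b': 0 ⇒ 0;  out=∅∪out(0)=∅
  fail(13) 'ad': from fail(7)=0 chase 'd': 0 ⇒ 3;  out={5}∪out(3)={5}
  fail(5) 'dab': from fail(4)=7 chase 'b': 7 ⇒ 8;  out=∅∪out(8)=∅
  fail(9) 'aba': from fail(8)=0 chase 'a': 0 ⇒ 7;  out=∅∪out(7)=∅
  fail(11) 'cac': from fail(2)=7 chase 'c': 7→0 ⇒ 1;  out=∅∪out(1)={2}
  fail(6) 'dabc': from fail(5)=8 chase 'c': 8→0 ⇒ 1;  out={1}∪out(1)={1,2}
  fail(10) 'abad': from fail(9)=7 chase 'd': 7 ⇒ 13;  out={3}∪out(13)={3,5}
  fail(12) 'cacc': from fail(11)=1 chase 'c': 1→0 ⇒ 1;  out={4}∪out(1)={2,4}

Run:
i=0 'c': node 0→1  ** P2@[0:0]
i=1 'a': node 1→2  ** P0@[0:1]
i=2 'd': node 2→13 (via fail)  ** P5@[1:2]
i=3 'c': node 13→1 (via fail)  ** P2@[3:3]
i=4 'd': node 1→3 (via fail)
i=5 'a': node 3→4
i=6 'c': node 4→1 (via fail)  ** P2@[6:6]
i=7 'd': node 1→3 (via fail)
i=8 'a': node 3→4
i=9 'b': node 4→5
i=10 'c': node 5→6  ** P1@[7:10],P2@[10:10]
i=11 'a': node 6→2 (via fail)  ** P0@[10:11]
i=12 'b': node 2→8 (via fail)
i=13 'a': node 8→9
i=14 'd': node 9→10  ** P3@[11:14],P5@[13:14]
i=15 'd': node 10→3 (via fail)
i=16 'd': node 3→3 (via fail)
i=17 'a': node 3→4
i=18 'b': node 4→5
i=19 'c': node 5→6  ** P1@[16:19],P2@[19:19]
i=20 'd': node 6→3 (via fail)
i=21 'a': node 3→4
i=22 'd': node 4→13 (via fail)  ** P5@[21:22]
i=23 'a': node 13→4 (via fail)
i=24 'd': node 4→13 (via fail)  ** P5@[23:24]
i=25 'c': node 13→1 (via fail)  ** P2@[25:25]
i=26 'd': node 1→3 (via fail)
i=27 'a': node 3→4
i=28 'a': node 4→7 (via fail)
i=29 'c': node 7→1 (via fail)  ** P2@[29:29]
i=30 'a': node 1→2  ** P0@[29:30]
i=31 'b': node 2→8 (via fail)
i=32 'a': node 8→9
i=33 'd': node 9→10  ** P3@[30:33],P5@[32:33]
i=34 'c': node 10→1 (via fail)  ** P2@[34:34]
i=35 'd': node 1→3 (via fail)
i=36 'a': node 3→4
i=37 'b': node 4→5
i=38 'c': node 5→6  ** P1@[35:38],P2@[38:38]
i=39 'c': node 6→1 (via fail)  ** P2@[39:39]
i=40 'a': node 1→2  ** P0@[39:40]
i=41 'b': node 2→8 (via fail)
i=42 'a': node 8→9
i=43 'd': node 9→10  ** P3@[40:43],P5@[42:43]
i=44 'b': node 10→0 (via fail)
i=45 'd': node 0→3
i=46 'c': node 3→1 (via fail)  ** P2@[46:46]
i=47 'a': node 1→2  ** P0@[46:47]
i=48 'c': node 2→11  ** P2@[48:48]
i=49 'c': node 11→12  ** P2@[49:49],P4@[46:49]
i=50 'c': node 12→1 (via fail)  ** P2@[50:50]
i=51 'a': node 1→2  ** P0@[50:51]
i=52 'c': node 2→11  ** P2@[52:52]
i=53 'c': node 11→12  ** P2@[53:53],P4@[50:53]
i=54 'a': node 12→2 (via fail)  ** P0@[53:54]
i=55 'b': node 2→8 (via fail)
i=56 'a': node 8→9
i=57 'd': node 9→10  ** P3@[54:57],P5@[56:57]
i=58 'b': node 10→0 (via fail)
i=59 'b': node 0→0
i=60 'b': node 0→0
i=61 'c': node 0→1  ** P2@[61:61]
i=62 'a': node 1→2  ** P0@[61:62]
i=63 'a': node 2→7 (via fail)
i=64 'c': node 7→1 (via fail)  ** P2@[64:64]
i=65 'd': node 1→3 (via fail)

Matches: [[0,2],[1,0],[2,5],[3,2],[6,2],[10,1],[10,2],[11,0],[14,3],[14,5],[19,1],[19,2],[22,5],[24,5],[25,2],[29,2],[30,0],[33,3],[33,5],[34,2],[38,1],[38,2],[39,2],[40,0],[43,3],[43,5],[46,2],[47,0],[48,2],[49,2],[49,4],[50,2],[51,0],[52,2],[53,2],[53,4],[54,0],[57,3],[57,5],[61,2],[62,0],[64,2]]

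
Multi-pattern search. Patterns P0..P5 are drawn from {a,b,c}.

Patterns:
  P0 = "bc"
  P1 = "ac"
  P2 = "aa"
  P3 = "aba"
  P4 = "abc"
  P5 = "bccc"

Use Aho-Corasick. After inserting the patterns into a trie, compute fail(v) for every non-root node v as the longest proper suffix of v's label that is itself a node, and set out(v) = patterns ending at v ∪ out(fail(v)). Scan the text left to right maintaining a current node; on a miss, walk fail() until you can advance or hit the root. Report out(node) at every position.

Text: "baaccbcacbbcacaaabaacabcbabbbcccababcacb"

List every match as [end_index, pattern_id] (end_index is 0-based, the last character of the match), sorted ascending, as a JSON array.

Construct AC machine:
Trie (insert patterns):
  n0 'ε': a→3 b→1
  n1 'b': c→2
  n2 'bc': c→9  ←P0
  n3 'a': a→5 b→6 c→4
  n4 'ac': ·  ←P1
  n5 'aa': ·  ←P2
  n6 'ab': a→7 c→8
  n7 'aba': ·  ←P3
  n8 'abc': ·  ←P4
  n9 'bcc': c→10
  n10 'bccc': ·  ←P5

BFS fail/out derivation:
  n1('b'): parent n0 fail=0; on 'b' 0 → fail=0;  out ∅∪∅=∅
  n3('a'): parent n0 fail=0; on 'a' 0 → fail=0;  out ∅∪∅=∅
  n2('bc'): parent n1 fail=0; on 'c' 0 → fail=0;  out {0}∪∅={0}
  n4('ac'): parent n3 fail=0; on 'c' 0 → fail=0;  out {1}∪∅={1}
  n5('aa'): parent n3 fail=0; on 'a' 0 → fail=3;  out {2}∪∅={2}
  n6('ab'): parent n3 fail=0; on 'b' 0 → fail=1;  out ∅∪∅=∅
  n7('aba'): parent n6 fail=1; on 'a' 1→0 → fail=3;  out {3}∪∅={3}
  n8('abc'): parent n6 fail=1; on 'c' 1 → fail=2;  out {4}∪{0}={0,4}
  n9('bcc'): parent n2 fail=0; on 'c' 0 → fail=0;  out ∅∪∅=∅
  n10('bccc'): parent n9 fail=0; on 'c' 0 → fail=0;  out {5}∪∅={5}

Scan:
i=0 'b': node 0→1
i=1 'a': node 1→3 ·f
i=2 'a': node 3→5  ** P2@[1:2]
i=3 'c': node 5→4 ·f  ** P1@[2:3]
i=4 'c': node 4→0 ·f
i=5 'b': node 0→1
i=6 'c': node 1→2  ** P0@[5:6]
i=7 'a': node 2→3 ·f
i=8 'c': node 3→4  ** P1@[7:8]
i=9 'b': node 4→1 ·f
i=10 'b': node 1→1 ·f
i=11 'c': node 1→2  ** P0@[10:11]
i=12 'a': node 2→3 ·f
i=13 'c': node 3→4  ** P1@[12:13]
i=14 'a': node 4→3 ·f
i=15 'a': node 3→5  ** P2@[14:15]
i=16 'a': node 5→5 ·f  ** P2@[15:16]
i=17 'b': node 5→6 ·f
i=18 'a': node 6→7  ** P3@[16:18]
i=19 'a': node 7→5 ·f  ** P2@[18:19]
i=20 'c': node 5→4 ·f  ** P1@[19:20]
i=21 'a': node 4→3 ·f
i=22 'b': node 3→6
i=23 'c': node 6→8  ** P0@[22:23],P4@[21:23]
i=24 'b': node 8→1 ·f
i=25 'a': node 1→3 ·f
i=26 'b': node 3→6
i=27 'b': node 6→1 ·f
i=28 'b': node 1→1 ·f
i=29 'c': node 1→2  ** P0@[28:29]
i=30 'c': node 2→9
i=31 'c': node 9→10  ** P5@[28:31]
i=32 'a': node 10→3 ·f
i=33 'b': node 3→6
i=34 'a': node 6→7  ** P3@[32:34]
i=35 'b': node 7→6 ·f
i=36 'c': node 6→8  ** P0@[35:36],P4@[34:36]
i=37 'a': node 8→3 ·f
i=38 'c': node 3→4  ** P1@[37:38]
i=39 'b': node 4→1 ·f

Matches: [[2,2],[3,1],[6,0],[8,1],[11,0],[13,1],[15,2],[16,2],[18,3],[19,2],[20,1],[23,0],[23,4],[29,0],[31,5],[34,3],[36,0],[36,4],[38,1]]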